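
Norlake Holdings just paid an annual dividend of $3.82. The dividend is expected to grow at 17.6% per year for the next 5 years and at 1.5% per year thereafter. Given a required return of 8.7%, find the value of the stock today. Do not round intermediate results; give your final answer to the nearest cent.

$104.15

D_1 = 4.49232
D_2 = 5.28297
D_3 = 6.21277
D_4 = 7.30622
D_5 = 8.59211
Terminal value at year 5: TV = D_5×(1+g_2)/(r−g_2) = 8.72099/0.072 = 121.12492
P_0 = D_1/(1+r)^1 + D_2/(1+r)^2 + D_3/(1+r)^3 + D_4/(1+r)^4 + D_5/(1+r)^5 + TV/(1+r)^5
    = 4.13277 + 4.47115 + 4.83723 + 5.23329 + 5.66177 + 79.81524 = 104.15144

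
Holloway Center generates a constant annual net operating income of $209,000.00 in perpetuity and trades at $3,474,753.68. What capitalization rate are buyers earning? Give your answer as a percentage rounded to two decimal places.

6.01%

P = C/r ⇒ r = C/P = $209,000.00/$3,474,753.68 = 0.060148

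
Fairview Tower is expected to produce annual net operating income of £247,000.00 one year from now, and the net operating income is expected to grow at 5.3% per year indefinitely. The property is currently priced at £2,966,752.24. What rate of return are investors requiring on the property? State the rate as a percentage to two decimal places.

P = D₁/(r − g) ⇒ r = D₁/P + g = £247,000.0000/£2,966,752.24 + 0.053 = 0.083256 + 0.053 = 0.136256

13.63%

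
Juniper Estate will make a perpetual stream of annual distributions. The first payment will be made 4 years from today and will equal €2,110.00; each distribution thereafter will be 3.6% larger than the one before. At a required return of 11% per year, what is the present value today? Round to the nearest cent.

€20848.84

Value at end of year 3: C₁ / (r − g) = €2,110.00 / (0.11 − 0.036) = €28,513.5135
Discount to today: PV = €28,513.5135 / (1 + 0.11)^3 = €28,513.5135 / 1.367631 = €20,848.84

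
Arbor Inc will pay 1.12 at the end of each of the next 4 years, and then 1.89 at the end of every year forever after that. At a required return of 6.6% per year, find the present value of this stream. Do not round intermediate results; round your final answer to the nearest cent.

26.00

PV of 4-year annuity: 1.12 × [1 − (1+0.066)^−4] / 0.066 = 3.82819
Perpetuity value at year 4: 1.89 / 0.066 = 28.63636
PV of perpetuity: 28.63636 / (1+0.066)^4 = 22.17630
Total PV = 3.82819 + 22.17630 = 26.00449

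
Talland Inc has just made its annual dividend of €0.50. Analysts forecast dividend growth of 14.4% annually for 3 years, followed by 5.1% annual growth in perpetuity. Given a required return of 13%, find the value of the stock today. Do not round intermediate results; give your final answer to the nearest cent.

D_1 = 0.57200
D_2 = 0.65437
D_3 = 0.74860
Terminal value at year 3: TV = D_3×(1+g_2)/(r−g_2) = 0.78678/0.079 = 9.95918
P_0 = D_1/(1+r)^1 + D_2/(1+r)^2 + D_3/(1+r)^3 + TV/(1+r)^3
    = 0.50619 + 0.51247 + 0.51882 + 6.90221 = 8.43969

€8.44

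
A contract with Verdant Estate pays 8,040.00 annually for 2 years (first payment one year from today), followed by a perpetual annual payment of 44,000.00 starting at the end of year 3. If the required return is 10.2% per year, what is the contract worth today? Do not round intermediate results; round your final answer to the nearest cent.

369129.74

PV of 2-year annuity: 8,040.00 × [1 − (1+0.102)^−2] / 0.102 = 13916.35732
Perpetuity value at year 2: 44,000.00 / 0.102 = 431372.54902
PV of perpetuity: 431372.54902 / (1+0.102)^2 = 355213.37958
Total PV = 13916.35732 + 355213.37958 = 369129.73691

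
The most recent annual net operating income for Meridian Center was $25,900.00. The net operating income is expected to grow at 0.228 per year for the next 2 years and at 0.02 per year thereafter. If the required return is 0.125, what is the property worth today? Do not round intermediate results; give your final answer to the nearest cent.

$358910.74

D_1 = 31805.20000
D_2 = 39056.78560
Terminal value at year 2: TV = D_2×(1+g_2)/(r−g_2) = 39837.92131/0.105 = 379408.77440
P_0 = D_1/(1+r)^1 + D_2/(1+r)^2 + TV/(1+r)^2
    = 28271.28889 + 30859.68245 + 299779.77237 = 358910.74370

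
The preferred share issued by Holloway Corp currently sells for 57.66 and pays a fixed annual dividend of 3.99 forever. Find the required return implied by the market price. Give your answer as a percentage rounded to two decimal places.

P = C/r ⇒ r = C/P = 3.99/57.66 = 0.069199

6.92%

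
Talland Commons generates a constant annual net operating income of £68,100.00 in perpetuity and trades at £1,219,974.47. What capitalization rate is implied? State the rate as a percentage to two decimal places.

5.58%

P = C/r ⇒ r = C/P = £68,100.00/£1,219,974.47 = 0.055821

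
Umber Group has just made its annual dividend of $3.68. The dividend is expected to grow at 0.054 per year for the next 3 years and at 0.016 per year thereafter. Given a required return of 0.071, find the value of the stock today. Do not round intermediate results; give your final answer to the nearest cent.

D_1 = 3.87872
D_2 = 4.08817
D_3 = 4.30893
Terminal value at year 3: TV = D_3×(1+g_2)/(r−g_2) = 4.37788/0.055 = 79.59773
P_0 = D_1/(1+r)^1 + D_2/(1+r)^2 + D_3/(1+r)^3 + TV/(1+r)^3
    = 3.62159 + 3.56410 + 3.50753 + 64.79362 = 75.48684

$75.49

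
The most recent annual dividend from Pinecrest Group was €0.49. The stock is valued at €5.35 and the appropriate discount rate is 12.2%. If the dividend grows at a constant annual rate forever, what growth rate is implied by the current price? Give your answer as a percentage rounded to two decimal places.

2.79%

P = D₀(1+g)/(r−g) ⇒ P(r−g) = D₀(1+g) ⇒ g(P+D₀) = P·r − D₀
g = (P·r − D₀)/(P + D₀) = (€5.35×0.122 − €0.49) / (€5.35 + €0.49) = 0.027860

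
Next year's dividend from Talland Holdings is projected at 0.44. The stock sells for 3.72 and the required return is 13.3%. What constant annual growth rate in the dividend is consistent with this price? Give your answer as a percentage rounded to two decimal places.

P = D₁/(r−g) ⇒ g = r − D₁/P = 0.133 − 0.44/3.72 = 0.014720

1.47%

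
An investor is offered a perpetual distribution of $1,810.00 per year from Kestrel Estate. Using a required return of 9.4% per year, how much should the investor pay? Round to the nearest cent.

Level perpetuity: PV = C / r = $1,810.00 / 0.094 = $19,255.32

$19255.32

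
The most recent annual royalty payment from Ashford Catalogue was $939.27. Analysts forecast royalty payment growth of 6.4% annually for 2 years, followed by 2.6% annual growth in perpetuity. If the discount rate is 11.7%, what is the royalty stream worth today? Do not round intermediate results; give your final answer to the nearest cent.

D_1 = 999.38328
D_2 = 1063.34381
Terminal value at year 2: TV = D_2×(1+g_2)/(r−g_2) = 1090.99075/0.091 = 11988.90933
P_0 = D_1/(1+r)^1 + D_2/(1+r)^2 + TV/(1+r)^2
    = 894.70303 + 852.25069 + 9608.89238 = 11355.84610

$11355.85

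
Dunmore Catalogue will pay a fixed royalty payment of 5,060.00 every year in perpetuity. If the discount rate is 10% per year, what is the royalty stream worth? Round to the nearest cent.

Level perpetuity: PV = C / r = 5,060.00 / 0.1 = 50,600.00

50600.00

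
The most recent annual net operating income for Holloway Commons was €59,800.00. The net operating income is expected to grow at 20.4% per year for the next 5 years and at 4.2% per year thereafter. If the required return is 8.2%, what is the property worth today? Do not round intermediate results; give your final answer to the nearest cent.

D_1 = 71999.20000
D_2 = 86687.03680
D_3 = 104371.19231
D_4 = 125662.91554
D_5 = 151298.15031
Terminal value at year 5: TV = D_5×(1+g_2)/(r−g_2) = 157652.67262/0.04 = 3941316.81551
P_0 = D_1/(1+r)^1 + D_2/(1+r)^2 + D_3/(1+r)^3 + D_4/(1+r)^4 + D_5/(1+r)^5 + TV/(1+r)^5
    = 66542.69871 + 74045.66473 + 82394.62139 + 91684.95762 + 102022.81791 + 2657694.40656 = 3074385.16692

€3074385.17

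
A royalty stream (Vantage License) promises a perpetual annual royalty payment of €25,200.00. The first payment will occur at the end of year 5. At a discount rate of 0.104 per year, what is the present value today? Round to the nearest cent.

Value at end of year 4: C / r = €25,200.00 / 0.104 = €242,307.6923
Discount to today: PV = €242,307.6923 / (1 + 0.104)^4 = €242,307.6923 / 1.485512 = €163,113.88

€163113.88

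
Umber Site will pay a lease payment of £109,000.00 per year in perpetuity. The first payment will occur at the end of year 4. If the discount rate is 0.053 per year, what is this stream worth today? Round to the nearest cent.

Value at end of year 3: C / r = £109,000.00 / 0.053 = £2,056,603.7736
Discount to today: PV = £2,056,603.7736 / (1 + 0.053)^3 = £2,056,603.7736 / 1.167576 = £1,761,430.51

£1761430.51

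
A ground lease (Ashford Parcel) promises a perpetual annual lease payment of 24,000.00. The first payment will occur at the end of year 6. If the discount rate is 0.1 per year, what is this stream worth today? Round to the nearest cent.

Value at end of year 5: C / r = 24,000.00 / 0.1 = 240,000.0000
Discount to today: PV = 240,000.0000 / (1 + 0.1)^5 = 240,000.0000 / 1.610510 = 149,021.12

149021.12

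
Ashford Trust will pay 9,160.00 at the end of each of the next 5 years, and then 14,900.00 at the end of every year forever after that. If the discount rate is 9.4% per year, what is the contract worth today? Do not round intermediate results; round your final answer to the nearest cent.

136413.85

PV of 5-year annuity: 9,160.00 × [1 − (1+0.094)^−5] / 0.094 = 35262.47126
Perpetuity value at year 5: 14,900.00 / 0.094 = 158510.63830
PV of perpetuity: 158510.63830 / (1+0.094)^5 = 101151.37828
Total PV = 35262.47126 + 101151.37828 = 136413.84954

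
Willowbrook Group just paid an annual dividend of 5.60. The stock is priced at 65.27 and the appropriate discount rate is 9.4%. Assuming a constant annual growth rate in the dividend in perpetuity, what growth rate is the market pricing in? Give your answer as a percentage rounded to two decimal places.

0.76%

P = D₀(1+g)/(r−g) ⇒ P(r−g) = D₀(1+g) ⇒ g(P+D₀) = P·r − D₀
g = (P·r − D₀)/(P + D₀) = (65.27×0.094 − 5.60) / (65.27 + 5.60) = 0.007554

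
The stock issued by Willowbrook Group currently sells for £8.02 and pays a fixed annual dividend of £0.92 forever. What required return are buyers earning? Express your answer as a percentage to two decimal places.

11.47%

P = C/r ⇒ r = C/P = £0.92/£8.02 = 0.114713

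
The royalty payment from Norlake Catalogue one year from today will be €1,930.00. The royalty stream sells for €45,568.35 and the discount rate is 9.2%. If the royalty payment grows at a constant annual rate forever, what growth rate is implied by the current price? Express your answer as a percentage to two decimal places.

P = D₁/(r−g) ⇒ g = r − D₁/P = 0.092 − €1,930.00/€45,568.35 = 0.049646

4.96%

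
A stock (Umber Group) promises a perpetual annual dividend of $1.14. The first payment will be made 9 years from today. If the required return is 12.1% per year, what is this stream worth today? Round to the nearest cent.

Value at end of year 8: C / r = $1.14 / 0.121 = $9.4215
Discount to today: PV = $9.4215 / (1 + 0.121)^8 = $9.4215 / 2.493704 = $3.78

$3.78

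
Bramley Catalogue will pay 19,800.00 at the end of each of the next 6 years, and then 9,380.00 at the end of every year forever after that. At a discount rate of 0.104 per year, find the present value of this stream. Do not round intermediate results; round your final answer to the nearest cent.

PV of 6-year annuity: 19,800.00 × [1 − (1+0.104)^−6] / 0.104 = 85232.64609
Perpetuity value at year 6: 9,380.00 / 0.104 = 90192.30769
PV of perpetuity: 90192.30769 / (1+0.104)^6 = 49814.41778
Total PV = 85232.64609 + 49814.41778 = 135047.06387

135047.06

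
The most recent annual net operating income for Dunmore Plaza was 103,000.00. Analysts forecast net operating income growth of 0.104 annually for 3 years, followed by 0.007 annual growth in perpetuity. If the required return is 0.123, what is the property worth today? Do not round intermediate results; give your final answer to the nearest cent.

D_1 = 113712.00000
D_2 = 125538.04800
D_3 = 138594.00499
Terminal value at year 3: TV = D_3×(1+g_2)/(r−g_2) = 139564.16303/0.116 = 1203139.33644
P_0 = D_1/(1+r)^1 + D_2/(1+r)^2 + D_3/(1+r)^3 + TV/(1+r)^3
    = 101257.34639 + 99544.17669 + 97859.99204 + 849525.96539 = 1148187.48051

1148187.48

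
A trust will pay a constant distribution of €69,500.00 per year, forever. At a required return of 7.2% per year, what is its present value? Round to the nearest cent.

Level perpetuity: PV = C / r = €69,500.00 / 0.072 = €965,277.78

€965277.78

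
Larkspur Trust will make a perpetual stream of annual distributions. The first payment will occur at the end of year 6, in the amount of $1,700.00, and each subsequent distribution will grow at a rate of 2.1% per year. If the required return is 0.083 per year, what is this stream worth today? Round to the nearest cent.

$18404.12

Value at end of year 5: C₁ / (r − g) = $1,700.00 / (0.083 − 0.021) = $27,419.3548
Discount to today: PV = $27,419.3548 / (1 + 0.083)^5 = $27,419.3548 / 1.489849 = $18,404.12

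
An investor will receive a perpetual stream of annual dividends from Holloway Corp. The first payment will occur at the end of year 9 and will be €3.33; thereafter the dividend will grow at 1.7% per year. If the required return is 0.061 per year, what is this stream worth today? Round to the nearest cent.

Value at end of year 8: C₁ / (r − g) = €3.33 / (0.061 − 0.017) = €75.6818
Discount to today: PV = €75.6818 / (1 + 0.061)^8 = €75.6818 / 1.605917 = €47.13

€47.13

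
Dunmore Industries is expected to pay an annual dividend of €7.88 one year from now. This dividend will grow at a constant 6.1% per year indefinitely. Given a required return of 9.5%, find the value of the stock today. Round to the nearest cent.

€231.76

Growing perpetuity: P = D₁ / (r − g) = €7.8800 / (0.095 − 0.061) = €231.76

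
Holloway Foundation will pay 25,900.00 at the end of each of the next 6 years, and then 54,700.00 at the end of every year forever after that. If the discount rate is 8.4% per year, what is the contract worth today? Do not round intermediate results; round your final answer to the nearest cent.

PV of 6-year annuity: 25,900.00 × [1 − (1+0.084)^−6] / 0.084 = 118293.43702
Perpetuity value at year 6: 54,700.00 / 0.084 = 651190.47619
PV of perpetuity: 651190.47619 / (1+0.084)^6 = 401358.39107
Total PV = 118293.43702 + 401358.39107 = 519651.82808

519651.83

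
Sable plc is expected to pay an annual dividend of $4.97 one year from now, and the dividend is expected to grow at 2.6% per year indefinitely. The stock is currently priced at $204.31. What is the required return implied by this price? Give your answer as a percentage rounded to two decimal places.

P = D₁/(r − g) ⇒ r = D₁/P + g = $4.9700/$204.31 + 0.026 = 0.024326 + 0.026 = 0.050326

5.03%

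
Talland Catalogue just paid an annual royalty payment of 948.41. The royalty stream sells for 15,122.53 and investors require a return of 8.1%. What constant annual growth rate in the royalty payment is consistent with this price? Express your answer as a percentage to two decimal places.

P = D₀(1+g)/(r−g) ⇒ P(r−g) = D₀(1+g) ⇒ g(P+D₀) = P·r − D₀
g = (P·r − D₀)/(P + D₀) = (15,122.53×0.081 − 948.41) / (15,122.53 + 948.41) = 0.017206

1.72%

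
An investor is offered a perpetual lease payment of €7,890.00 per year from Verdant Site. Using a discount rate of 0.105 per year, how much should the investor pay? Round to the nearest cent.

Level perpetuity: PV = C / r = €7,890.00 / 0.105 = €75,142.86

€75142.86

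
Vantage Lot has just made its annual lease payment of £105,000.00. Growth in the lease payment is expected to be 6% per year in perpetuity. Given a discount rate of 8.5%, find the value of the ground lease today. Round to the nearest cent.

D₁ = D₀ × (1 + g) = £105,000.00 × 1.06 = £111,300.0000
Growing perpetuity: P = D₁ / (r − g) = £111,300.0000 / (0.085 − 0.06) = £4,452,000.00

£4452000.00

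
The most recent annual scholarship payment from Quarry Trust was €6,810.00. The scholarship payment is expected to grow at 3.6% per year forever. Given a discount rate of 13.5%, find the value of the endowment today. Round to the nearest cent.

€71264.24

D₁ = D₀ × (1 + g) = €6,810.00 × 1.036 = €7,055.1600
Growing perpetuity: P = D₁ / (r − g) = €7,055.1600 / (0.135 − 0.036) = €71,264.24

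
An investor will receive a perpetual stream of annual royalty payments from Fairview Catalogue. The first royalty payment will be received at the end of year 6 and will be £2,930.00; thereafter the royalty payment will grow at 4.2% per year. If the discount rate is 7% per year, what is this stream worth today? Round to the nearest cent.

£74608.91

Value at end of year 5: C₁ / (r − g) = £2,930.00 / (0.07 − 0.042) = £104,642.8571
Discount to today: PV = £104,642.8571 / (1 + 0.07)^5 = £104,642.8571 / 1.402552 = £74,608.91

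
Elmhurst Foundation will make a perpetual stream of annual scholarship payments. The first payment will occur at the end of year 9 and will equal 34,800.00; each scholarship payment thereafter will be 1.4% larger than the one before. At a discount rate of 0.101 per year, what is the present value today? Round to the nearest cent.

185251.37

Value at end of year 8: C₁ / (r − g) = 34,800.00 / (0.101 − 0.014) = 400,000.0000
Discount to today: PV = 400,000.0000 / (1 + 0.101)^8 = 400,000.0000 / 2.159228 = 185,251.37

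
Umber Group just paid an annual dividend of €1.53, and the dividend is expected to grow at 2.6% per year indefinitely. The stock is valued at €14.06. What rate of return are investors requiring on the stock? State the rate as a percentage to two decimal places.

D₁ = €1.53 × 1.026 = €1.5698
P = D₁/(r − g) ⇒ r = D₁/P + g = €1.5698/€14.06 + 0.026 = 0.111649 + 0.026 = 0.137649

13.76%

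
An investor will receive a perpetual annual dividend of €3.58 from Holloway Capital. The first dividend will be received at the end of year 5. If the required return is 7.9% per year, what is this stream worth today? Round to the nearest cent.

€33.43

Value at end of year 4: C / r = €3.58 / 0.079 = €45.3165
Discount to today: PV = €45.3165 / (1 + 0.079)^4 = €45.3165 / 1.355457 = €33.43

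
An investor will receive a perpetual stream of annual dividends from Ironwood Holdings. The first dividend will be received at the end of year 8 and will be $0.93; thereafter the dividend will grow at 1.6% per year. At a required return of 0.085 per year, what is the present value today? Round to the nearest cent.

Value at end of year 7: C₁ / (r − g) = $0.93 / (0.085 − 0.016) = $13.4783
Discount to today: PV = $13.4783 / (1 + 0.085)^7 = $13.4783 / 1.770142 = $7.61

$7.61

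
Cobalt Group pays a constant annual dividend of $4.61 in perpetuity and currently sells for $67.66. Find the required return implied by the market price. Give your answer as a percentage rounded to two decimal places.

6.81%

P = C/r ⇒ r = C/P = $4.61/$67.66 = 0.068135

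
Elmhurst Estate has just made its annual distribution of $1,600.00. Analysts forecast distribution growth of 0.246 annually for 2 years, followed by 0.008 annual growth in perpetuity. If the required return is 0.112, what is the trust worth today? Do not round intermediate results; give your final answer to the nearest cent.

D_1 = 1993.60000
D_2 = 2484.02560
Terminal value at year 2: TV = D_2×(1+g_2)/(r−g_2) = 2503.89780/0.104 = 24075.94043
P_0 = D_1/(1+r)^1 + D_2/(1+r)^2 + TV/(1+r)^2
    = 1792.80576 + 2008.84530 + 19470.34673 = 23271.99779

$23272.00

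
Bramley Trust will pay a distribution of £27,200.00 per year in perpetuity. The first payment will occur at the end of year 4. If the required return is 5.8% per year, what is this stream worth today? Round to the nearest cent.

Value at end of year 3: C / r = £27,200.00 / 0.058 = £468,965.5172
Discount to today: PV = £468,965.5172 / (1 + 0.058)^3 = £468,965.5172 / 1.184287 = £395,989.72

£395989.72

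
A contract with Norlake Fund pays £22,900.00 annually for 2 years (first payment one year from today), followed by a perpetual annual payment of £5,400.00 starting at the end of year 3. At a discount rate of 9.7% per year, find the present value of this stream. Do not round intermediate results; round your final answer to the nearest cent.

£86164.72

PV of 2-year annuity: £22,900.00 × [1 − (1+0.097)^−2] / 0.097 = 39904.38828
Perpetuity value at year 2: £5,400.00 / 0.097 = 55670.10309
PV of perpetuity: 55670.10309 / (1+0.097)^2 = 46260.33468
Total PV = 39904.38828 + 46260.33468 = 86164.72296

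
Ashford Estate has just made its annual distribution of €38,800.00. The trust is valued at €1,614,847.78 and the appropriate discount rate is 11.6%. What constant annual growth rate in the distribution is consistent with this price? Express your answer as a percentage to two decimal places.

8.98%

P = D₀(1+g)/(r−g) ⇒ P(r−g) = D₀(1+g) ⇒ g(P+D₀) = P·r − D₀
g = (P·r − D₀)/(P + D₀) = (€1,614,847.78×0.116 − €38,800.00) / (€1,614,847.78 + €38,800.00) = 0.089815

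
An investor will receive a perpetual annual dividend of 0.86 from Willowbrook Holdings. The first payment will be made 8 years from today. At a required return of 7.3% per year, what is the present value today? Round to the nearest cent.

7.19

Value at end of year 7: C / r = 0.86 / 0.073 = 11.7808
Discount to today: PV = 11.7808 / (1 + 0.073)^7 = 11.7808 / 1.637563 = 7.19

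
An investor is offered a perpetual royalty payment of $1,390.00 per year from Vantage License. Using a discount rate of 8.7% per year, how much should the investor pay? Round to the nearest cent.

Level perpetuity: PV = C / r = $1,390.00 / 0.087 = $15,977.01

$15977.01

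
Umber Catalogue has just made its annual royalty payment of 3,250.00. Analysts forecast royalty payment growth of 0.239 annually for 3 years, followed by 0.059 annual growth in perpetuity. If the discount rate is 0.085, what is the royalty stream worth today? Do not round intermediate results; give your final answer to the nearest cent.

D_1 = 4026.75000
D_2 = 4989.14325
D_3 = 6181.54849
Terminal value at year 3: TV = D_3×(1+g_2)/(r−g_2) = 6546.25985/0.026 = 251779.22490
P_0 = D_1/(1+r)^1 + D_2/(1+r)^2 + D_3/(1+r)^3 + TV/(1+r)^3
    = 3711.29032 + 4238.05411 + 4839.58437 + 197119.99419 = 209908.92300

209908.92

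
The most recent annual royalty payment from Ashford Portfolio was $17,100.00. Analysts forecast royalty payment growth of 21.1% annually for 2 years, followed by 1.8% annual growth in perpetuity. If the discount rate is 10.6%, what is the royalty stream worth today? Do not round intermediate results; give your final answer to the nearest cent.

$276383.18

D_1 = 20708.10000
D_2 = 25077.50910
Terminal value at year 2: TV = D_2×(1+g_2)/(r−g_2) = 25528.90426/0.088 = 290101.18482
P_0 = D_1/(1+r)^1 + D_2/(1+r)^2 + TV/(1+r)^2
    = 18723.41772 + 20500.95738 + 237158.80240 = 276383.17750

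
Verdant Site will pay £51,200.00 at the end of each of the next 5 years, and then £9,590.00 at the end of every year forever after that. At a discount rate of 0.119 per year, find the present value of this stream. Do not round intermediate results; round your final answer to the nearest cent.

£230955.30

PV of 5-year annuity: £51,200.00 × [1 − (1+0.119)^−5] / 0.119 = 185022.68312
Perpetuity value at year 5: £9,590.00 / 0.119 = 80588.23529
PV of perpetuity: 80588.23529 / (1+0.119)^5 = 45932.61945
Total PV = 185022.68312 + 45932.61945 = 230955.30257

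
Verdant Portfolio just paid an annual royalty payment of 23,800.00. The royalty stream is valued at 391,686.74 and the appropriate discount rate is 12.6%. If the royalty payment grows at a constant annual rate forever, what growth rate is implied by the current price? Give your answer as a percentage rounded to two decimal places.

6.15%

P = D₀(1+g)/(r−g) ⇒ P(r−g) = D₀(1+g) ⇒ g(P+D₀) = P·r − D₀
g = (P·r − D₀)/(P + D₀) = (391,686.74×0.126 − 23,800.00) / (391,686.74 + 23,800.00) = 0.061500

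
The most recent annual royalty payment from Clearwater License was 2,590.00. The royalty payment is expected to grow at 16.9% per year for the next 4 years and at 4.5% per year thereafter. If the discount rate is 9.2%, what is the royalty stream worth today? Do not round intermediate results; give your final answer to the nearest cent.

87948.20

D_1 = 3027.71000
D_2 = 3539.39299
D_3 = 4137.55041
D_4 = 4836.79642
Terminal value at year 4: TV = D_4×(1+g_2)/(r−g_2) = 5054.45226/0.047 = 107541.53751
P_0 = D_1/(1+r)^1 + D_2/(1+r)^2 + D_3/(1+r)^3 + D_4/(1+r)^4 + TV/(1+r)^4
    = 2772.62821 + 2968.13404 + 3177.42554 + 3401.47478 + 75628.53500 = 87948.19757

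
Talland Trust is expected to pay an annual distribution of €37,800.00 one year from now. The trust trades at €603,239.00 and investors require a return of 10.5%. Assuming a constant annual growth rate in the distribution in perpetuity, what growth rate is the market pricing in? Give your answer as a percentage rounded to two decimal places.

4.23%

P = D₁/(r−g) ⇒ g = r − D₁/P = 0.105 − €37,800.00/€603,239.00 = 0.042338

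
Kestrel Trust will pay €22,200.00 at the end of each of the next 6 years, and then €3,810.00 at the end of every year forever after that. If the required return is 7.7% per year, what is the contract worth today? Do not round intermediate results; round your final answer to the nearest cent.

PV of 6-year annuity: €22,200.00 × [1 − (1+0.077)^−6] / 0.077 = 103568.67226
Perpetuity value at year 6: €3,810.00 / 0.077 = 49480.51948
PV of perpetuity: 49480.51948 / (1+0.077)^6 = 31705.89600
Total PV = 103568.67226 + 31705.89600 = 135274.56826

€135274.57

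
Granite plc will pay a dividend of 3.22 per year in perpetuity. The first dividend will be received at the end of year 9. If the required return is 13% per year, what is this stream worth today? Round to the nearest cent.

9.32

Value at end of year 8: C / r = 3.22 / 0.13 = 24.7692
Discount to today: PV = 24.7692 / (1 + 0.13)^8 = 24.7692 / 2.658444 = 9.32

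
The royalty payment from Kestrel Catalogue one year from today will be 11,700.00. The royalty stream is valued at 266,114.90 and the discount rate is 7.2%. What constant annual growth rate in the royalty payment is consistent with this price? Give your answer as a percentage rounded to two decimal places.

2.80%

P = D₁/(r−g) ⇒ g = r − D₁/P = 0.072 − 11,700.00/266,114.90 = 0.028034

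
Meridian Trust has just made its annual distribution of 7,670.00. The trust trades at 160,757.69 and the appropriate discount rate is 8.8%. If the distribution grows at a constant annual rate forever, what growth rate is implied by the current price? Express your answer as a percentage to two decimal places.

P = D₀(1+g)/(r−g) ⇒ P(r−g) = D₀(1+g) ⇒ g(P+D₀) = P·r − D₀
g = (P·r − D₀)/(P + D₀) = (160,757.69×0.088 − 7,670.00) / (160,757.69 + 7,670.00) = 0.038454

3.85%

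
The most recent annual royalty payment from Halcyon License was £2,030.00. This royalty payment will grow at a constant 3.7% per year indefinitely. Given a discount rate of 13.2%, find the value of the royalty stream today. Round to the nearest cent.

D₁ = D₀ × (1 + g) = £2,030.00 × 1.037 = £2,105.1100
Growing perpetuity: P = D₁ / (r − g) = £2,105.1100 / (0.132 − 0.037) = £22,159.05

£22159.05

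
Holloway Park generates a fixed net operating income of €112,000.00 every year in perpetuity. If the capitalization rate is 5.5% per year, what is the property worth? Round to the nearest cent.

€2036363.64

Level perpetuity: PV = C / r = €112,000.00 / 0.055 = €2,036,363.64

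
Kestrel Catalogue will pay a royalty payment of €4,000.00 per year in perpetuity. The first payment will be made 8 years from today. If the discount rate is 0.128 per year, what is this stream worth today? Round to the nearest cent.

Value at end of year 7: C / r = €4,000.00 / 0.128 = €31,250.0000
Discount to today: PV = €31,250.0000 / (1 + 0.128)^7 = €31,250.0000 / 2.323612 = €13,448.89

€13448.89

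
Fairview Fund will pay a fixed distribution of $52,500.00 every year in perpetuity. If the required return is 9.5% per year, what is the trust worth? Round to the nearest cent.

Level perpetuity: PV = C / r = $52,500.00 / 0.095 = $552,631.58

$552631.58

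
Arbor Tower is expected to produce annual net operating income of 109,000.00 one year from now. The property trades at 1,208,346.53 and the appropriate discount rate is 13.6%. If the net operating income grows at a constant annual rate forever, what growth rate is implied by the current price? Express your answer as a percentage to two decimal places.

4.58%

P = D₁/(r−g) ⇒ g = r − D₁/P = 0.136 − 109,000.00/1,208,346.53 = 0.045794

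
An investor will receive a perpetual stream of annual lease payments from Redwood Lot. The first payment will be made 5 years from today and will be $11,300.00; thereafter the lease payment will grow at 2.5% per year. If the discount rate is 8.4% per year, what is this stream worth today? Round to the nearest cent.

Value at end of year 4: C₁ / (r − g) = $11,300.00 / (0.084 − 0.025) = $191,525.4237
Discount to today: PV = $191,525.4237 / (1 + 0.084)^4 = $191,525.4237 / 1.380757 = $138,710.49

$138710.49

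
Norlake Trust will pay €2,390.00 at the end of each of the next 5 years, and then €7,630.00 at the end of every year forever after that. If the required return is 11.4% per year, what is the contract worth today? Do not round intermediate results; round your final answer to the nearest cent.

€47756.63

PV of 5-year annuity: €2,390.00 × [1 − (1+0.114)^−5] / 0.114 = 8745.02794
Perpetuity value at year 5: €7,630.00 / 0.114 = 66929.82456
PV of perpetuity: 66929.82456 / (1+0.114)^5 = 39011.59729
Total PV = 8745.02794 + 39011.59729 = 47756.62523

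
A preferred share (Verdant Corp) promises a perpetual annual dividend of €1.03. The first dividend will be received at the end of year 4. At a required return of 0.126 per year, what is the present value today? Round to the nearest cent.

€5.73

Value at end of year 3: C / r = €1.03 / 0.126 = €8.1746
Discount to today: PV = €8.1746 / (1 + 0.126)^3 = €8.1746 / 1.427628 = €5.73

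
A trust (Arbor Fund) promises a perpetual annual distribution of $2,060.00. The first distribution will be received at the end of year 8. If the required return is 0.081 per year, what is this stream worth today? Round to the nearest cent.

Value at end of year 7: C / r = $2,060.00 / 0.081 = $25,432.0988
Discount to today: PV = $25,432.0988 / (1 + 0.081)^7 = $25,432.0988 / 1.724963 = $14,743.56

$14743.56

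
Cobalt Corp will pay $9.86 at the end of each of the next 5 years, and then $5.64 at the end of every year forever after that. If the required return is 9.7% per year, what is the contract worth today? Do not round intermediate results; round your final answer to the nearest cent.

PV of 5-year annuity: $9.86 × [1 − (1+0.097)^−5] / 0.097 = 37.66539
Perpetuity value at year 5: $5.64 / 0.097 = 58.14433
PV of perpetuity: 58.14433 / (1+0.097)^5 = 36.59942
Total PV = 37.66539 + 36.59942 = 74.26481

$74.26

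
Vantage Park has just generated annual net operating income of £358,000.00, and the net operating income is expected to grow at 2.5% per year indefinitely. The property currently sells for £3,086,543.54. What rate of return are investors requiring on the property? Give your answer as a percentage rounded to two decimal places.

D₁ = £358,000.00 × 1.025 = £366,950.0000
P = D₁/(r − g) ⇒ r = D₁/P + g = £366,950.0000/£3,086,543.54 + 0.025 = 0.118887 + 0.025 = 0.143887

14.39%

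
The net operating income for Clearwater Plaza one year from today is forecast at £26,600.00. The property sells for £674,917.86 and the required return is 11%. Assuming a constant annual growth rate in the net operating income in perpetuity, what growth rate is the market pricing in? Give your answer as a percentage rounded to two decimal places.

P = D₁/(r−g) ⇒ g = r − D₁/P = 0.11 − £26,600.00/£674,917.86 = 0.070588

7.06%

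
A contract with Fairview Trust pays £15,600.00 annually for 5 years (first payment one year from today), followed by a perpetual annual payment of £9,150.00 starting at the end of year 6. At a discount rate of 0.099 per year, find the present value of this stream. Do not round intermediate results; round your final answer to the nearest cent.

PV of 5-year annuity: £15,600.00 × [1 − (1+0.099)^−5] / 0.099 = 59287.65717
Perpetuity value at year 5: £9,150.00 / 0.099 = 92424.24242
PV of perpetuity: 92424.24242 / (1+0.099)^5 = 57649.75120
Total PV = 59287.65717 + 57649.75120 = 116937.40837

£116937.41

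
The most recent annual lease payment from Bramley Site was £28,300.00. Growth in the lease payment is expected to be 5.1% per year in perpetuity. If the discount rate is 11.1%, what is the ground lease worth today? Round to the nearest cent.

£495721.67

D₁ = D₀ × (1 + g) = £28,300.00 × 1.051 = £29,743.3000
Growing perpetuity: P = D₁ / (r − g) = £29,743.3000 / (0.111 − 0.051) = £495,721.67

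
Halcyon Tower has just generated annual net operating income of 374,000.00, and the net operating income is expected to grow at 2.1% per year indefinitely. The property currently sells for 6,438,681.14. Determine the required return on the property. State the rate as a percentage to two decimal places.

D₁ = 374,000.00 × 1.021 = 381,854.0000
P = D₁/(r − g) ⇒ r = D₁/P + g = 381,854.0000/6,438,681.14 + 0.021 = 0.059306 + 0.021 = 0.080306

8.03%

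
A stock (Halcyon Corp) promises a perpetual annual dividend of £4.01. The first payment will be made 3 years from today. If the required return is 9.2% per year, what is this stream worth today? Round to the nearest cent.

£36.55

Value at end of year 2: C / r = £4.01 / 0.092 = £43.5870
Discount to today: PV = £43.5870 / (1 + 0.092)^2 = £43.5870 / 1.192464 = £36.55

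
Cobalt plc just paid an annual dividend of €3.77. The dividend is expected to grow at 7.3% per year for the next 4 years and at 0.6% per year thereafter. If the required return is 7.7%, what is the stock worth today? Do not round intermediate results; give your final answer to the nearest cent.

€67.57

D_1 = 4.04521
D_2 = 4.34051
D_3 = 4.65737
D_4 = 4.99736
Terminal value at year 4: TV = D_4×(1+g_2)/(r−g_2) = 5.02734/0.071 = 70.80760
P_0 = D_1/(1+r)^1 + D_2/(1+r)^2 + D_3/(1+r)^3 + D_4/(1+r)^4 + TV/(1+r)^4
    = 3.75600 + 3.74205 + 3.72815 + 3.71430 + 52.62802 = 67.56852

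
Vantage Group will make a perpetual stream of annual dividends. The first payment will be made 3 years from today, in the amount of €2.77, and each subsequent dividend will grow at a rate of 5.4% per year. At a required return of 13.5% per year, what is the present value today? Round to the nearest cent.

€26.55

Value at end of year 2: C₁ / (r − g) = €2.77 / (0.135 − 0.054) = €34.1975
Discount to today: PV = €34.1975 / (1 + 0.135)^2 = €34.1975 / 1.288225 = €26.55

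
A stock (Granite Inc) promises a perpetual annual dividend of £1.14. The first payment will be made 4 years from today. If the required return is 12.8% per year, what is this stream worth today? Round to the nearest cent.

Value at end of year 3: C / r = £1.14 / 0.128 = £8.9063
Discount to today: PV = £8.9063 / (1 + 0.128)^3 = £8.9063 / 1.435249 = £6.21

£6.21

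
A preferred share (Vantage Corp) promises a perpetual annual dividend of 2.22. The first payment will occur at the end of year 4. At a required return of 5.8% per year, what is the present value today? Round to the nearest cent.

Value at end of year 3: C / r = 2.22 / 0.058 = 38.2759
Discount to today: PV = 38.2759 / (1 + 0.058)^3 = 38.2759 / 1.184287 = 32.32

32.32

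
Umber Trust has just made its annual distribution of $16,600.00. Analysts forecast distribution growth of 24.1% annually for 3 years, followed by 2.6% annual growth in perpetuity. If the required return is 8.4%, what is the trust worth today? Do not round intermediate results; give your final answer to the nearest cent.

D_1 = 20600.60000
D_2 = 25565.34460
D_3 = 31726.59265
Terminal value at year 3: TV = D_3×(1+g_2)/(r−g_2) = 32551.48406/0.058 = 561232.48375
P_0 = D_1/(1+r)^1 + D_2/(1+r)^2 + D_3/(1+r)^3 + TV/(1+r)^3
    = 19004.24354 + 21756.70317 + 24907.81239 + 440610.61233 = 506279.37143

$506279.37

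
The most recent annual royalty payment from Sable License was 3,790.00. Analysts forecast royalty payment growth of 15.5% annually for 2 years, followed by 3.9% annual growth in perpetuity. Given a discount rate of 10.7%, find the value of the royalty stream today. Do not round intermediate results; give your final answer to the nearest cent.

71119.90

D_1 = 4377.45000
D_2 = 5055.95475
Terminal value at year 2: TV = D_2×(1+g_2)/(r−g_2) = 5253.13699/0.068 = 77252.01449
P_0 = D_1/(1+r)^1 + D_2/(1+r)^2 + TV/(1+r)^2
    = 3954.33604 + 4125.79777 + 63039.76297 = 71119.89678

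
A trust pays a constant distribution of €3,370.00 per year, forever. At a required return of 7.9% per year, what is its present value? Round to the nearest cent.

Level perpetuity: PV = C / r = €3,370.00 / 0.079 = €42,658.23

€42658.23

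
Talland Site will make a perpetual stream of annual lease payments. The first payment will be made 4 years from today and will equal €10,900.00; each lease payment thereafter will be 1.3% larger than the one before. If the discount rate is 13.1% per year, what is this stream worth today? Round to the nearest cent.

Value at end of year 3: C₁ / (r − g) = €10,900.00 / (0.131 − 0.013) = €92,372.8814
Discount to today: PV = €92,372.8814 / (1 + 0.131)^3 = €92,372.8814 / 1.446731 = €63,849.38

€63849.38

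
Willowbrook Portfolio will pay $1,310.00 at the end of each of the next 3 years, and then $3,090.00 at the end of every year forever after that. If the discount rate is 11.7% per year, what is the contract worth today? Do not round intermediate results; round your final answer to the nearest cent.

PV of 3-year annuity: $1,310.00 × [1 − (1+0.117)^−3] / 0.117 = 3162.69058
Perpetuity value at year 3: $3,090.00 / 0.117 = 26410.25641
PV of perpetuity: 26410.25641 / (1+0.117)^3 = 18950.16948
Total PV = 3162.69058 + 18950.16948 = 22112.86005

$22112.86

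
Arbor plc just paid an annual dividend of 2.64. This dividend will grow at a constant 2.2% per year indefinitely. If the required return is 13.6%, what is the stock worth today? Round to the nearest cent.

D₁ = D₀ × (1 + g) = 2.64 × 1.022 = 2.6981
Growing perpetuity: P = D₁ / (r − g) = 2.6981 / (0.136 − 0.022) = 23.67

23.67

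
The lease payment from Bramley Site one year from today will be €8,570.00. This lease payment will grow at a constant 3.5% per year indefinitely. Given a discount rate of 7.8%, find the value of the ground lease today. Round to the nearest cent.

€199302.33

Growing perpetuity: P = D₁ / (r − g) = €8,570.0000 / (0.078 − 0.035) = €199,302.33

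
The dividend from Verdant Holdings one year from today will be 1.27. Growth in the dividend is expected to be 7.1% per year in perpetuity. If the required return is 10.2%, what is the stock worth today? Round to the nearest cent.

40.97

Growing perpetuity: P = D₁ / (r − g) = 1.2700 / (0.102 − 0.071) = 40.97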